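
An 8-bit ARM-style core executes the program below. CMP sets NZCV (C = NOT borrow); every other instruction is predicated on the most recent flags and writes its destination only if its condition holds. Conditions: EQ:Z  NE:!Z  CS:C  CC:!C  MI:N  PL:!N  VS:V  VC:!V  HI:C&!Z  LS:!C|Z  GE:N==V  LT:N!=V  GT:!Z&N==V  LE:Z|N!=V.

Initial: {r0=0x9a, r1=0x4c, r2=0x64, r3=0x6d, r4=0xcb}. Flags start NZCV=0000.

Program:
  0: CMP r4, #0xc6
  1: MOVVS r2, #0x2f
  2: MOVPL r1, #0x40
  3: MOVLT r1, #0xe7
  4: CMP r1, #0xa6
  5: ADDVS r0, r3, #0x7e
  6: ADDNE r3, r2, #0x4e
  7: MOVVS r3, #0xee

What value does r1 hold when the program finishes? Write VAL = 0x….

VAL = 0x40

[0] flags=0010 → (cmp)
[1] flags=0010 VS?F → skip
[2] flags=0010 PL?T → r1=0x40
[3] flags=0010 LT?F → skip
[4] flags=1001 → (cmp)
[5] flags=1001 VS?T → r0=0xeb
[6] flags=1001 NE?T → r3=0xb2
[7] flags=1001 VS?T → r3=0xee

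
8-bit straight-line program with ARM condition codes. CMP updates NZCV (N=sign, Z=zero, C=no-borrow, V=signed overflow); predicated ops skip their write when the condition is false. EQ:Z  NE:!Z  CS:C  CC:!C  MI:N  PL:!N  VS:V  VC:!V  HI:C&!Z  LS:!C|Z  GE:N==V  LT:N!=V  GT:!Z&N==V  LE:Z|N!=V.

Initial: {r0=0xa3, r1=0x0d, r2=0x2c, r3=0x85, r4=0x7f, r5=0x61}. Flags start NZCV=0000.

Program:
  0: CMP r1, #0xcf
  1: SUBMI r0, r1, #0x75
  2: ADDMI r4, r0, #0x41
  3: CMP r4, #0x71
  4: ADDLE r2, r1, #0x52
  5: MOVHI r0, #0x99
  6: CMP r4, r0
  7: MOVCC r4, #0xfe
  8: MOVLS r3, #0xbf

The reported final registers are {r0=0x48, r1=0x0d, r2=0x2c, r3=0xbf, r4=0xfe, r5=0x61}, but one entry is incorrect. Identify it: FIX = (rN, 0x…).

0: ✓ CMP  NZCV=0000
1: · SUBMI
2: · ADDMI
3: ✓ CMP  NZCV=0010
4: · ADDLE
5: ✓ MOVHI  r0←0x99
6: ✓ CMP  NZCV=1001
7: ✓ MOVCC  r4←0xfe
8: ✓ MOVLS  r3←0xbf

FIX = (r0, 0x99)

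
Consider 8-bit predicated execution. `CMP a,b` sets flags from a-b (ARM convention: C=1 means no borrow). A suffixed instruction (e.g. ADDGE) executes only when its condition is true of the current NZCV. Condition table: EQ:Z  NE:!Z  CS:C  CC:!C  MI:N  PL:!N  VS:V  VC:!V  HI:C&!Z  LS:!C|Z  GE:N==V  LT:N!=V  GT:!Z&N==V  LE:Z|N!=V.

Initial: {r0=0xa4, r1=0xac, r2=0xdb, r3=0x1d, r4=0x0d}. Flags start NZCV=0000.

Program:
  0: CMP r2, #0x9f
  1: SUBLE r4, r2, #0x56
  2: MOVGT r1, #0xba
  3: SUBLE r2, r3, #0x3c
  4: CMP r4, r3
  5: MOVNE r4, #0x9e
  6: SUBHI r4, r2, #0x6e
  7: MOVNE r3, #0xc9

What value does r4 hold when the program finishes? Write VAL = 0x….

VAL = 0x9e

[0] flags=0010 → (cmp)
[1] flags=0010 LE?F → skip
[2] flags=0010 GT?T → r1=0xba
[3] flags=0010 LE?F → skip
[4] flags=1000 → (cmp)
[5] flags=1000 NE?T → r4=0x9e
[6] flags=1000 HI?F → skip
[7] flags=1000 NE?T → r3=0xc9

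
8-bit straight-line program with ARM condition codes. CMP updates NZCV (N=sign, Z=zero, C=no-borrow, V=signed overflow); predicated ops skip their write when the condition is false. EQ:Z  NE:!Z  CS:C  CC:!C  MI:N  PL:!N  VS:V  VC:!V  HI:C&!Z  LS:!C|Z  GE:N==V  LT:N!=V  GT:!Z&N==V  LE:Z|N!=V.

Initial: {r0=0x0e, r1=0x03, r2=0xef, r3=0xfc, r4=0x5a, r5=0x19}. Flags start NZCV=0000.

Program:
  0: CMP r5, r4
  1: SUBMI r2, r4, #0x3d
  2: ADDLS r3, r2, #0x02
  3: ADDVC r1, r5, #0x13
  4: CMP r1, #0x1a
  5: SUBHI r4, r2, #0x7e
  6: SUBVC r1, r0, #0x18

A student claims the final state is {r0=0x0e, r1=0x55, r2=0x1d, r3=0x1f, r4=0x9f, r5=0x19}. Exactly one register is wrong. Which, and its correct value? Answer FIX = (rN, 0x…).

0: ✓ CMP  NZCV=1000
1: ✓ SUBMI  r2←0x1d
2: ✓ ADDLS  r3←0x1f
3: ✓ ADDVC  r1←0x2c
4: ✓ CMP  NZCV=0010
5: ✓ SUBHI  r4←0x9f
6: ✓ SUBVC  r1←0xf6

FIX = (r1, 0xf6)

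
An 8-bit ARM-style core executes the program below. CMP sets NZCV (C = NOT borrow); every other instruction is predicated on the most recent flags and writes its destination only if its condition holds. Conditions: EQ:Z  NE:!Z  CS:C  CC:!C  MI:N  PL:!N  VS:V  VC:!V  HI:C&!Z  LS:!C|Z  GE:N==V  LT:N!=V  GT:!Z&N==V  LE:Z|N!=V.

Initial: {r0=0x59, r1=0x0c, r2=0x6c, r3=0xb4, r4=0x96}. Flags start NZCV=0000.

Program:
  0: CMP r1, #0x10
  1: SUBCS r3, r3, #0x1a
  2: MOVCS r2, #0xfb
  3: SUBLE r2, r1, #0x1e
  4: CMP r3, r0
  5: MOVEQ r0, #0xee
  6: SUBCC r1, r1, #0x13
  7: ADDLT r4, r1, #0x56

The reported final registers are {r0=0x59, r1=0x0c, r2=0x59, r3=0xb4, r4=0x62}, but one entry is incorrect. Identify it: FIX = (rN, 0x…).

FIX = (r2, 0xee)

0: ✓ CMP  NZCV=1000
1: · SUBCS
2: · MOVCS
3: ✓ SUBLE  r2←0xee
4: ✓ CMP  NZCV=0011
5: · MOVEQ
6: · SUBCC
7: ✓ ADDLT  r4←0x62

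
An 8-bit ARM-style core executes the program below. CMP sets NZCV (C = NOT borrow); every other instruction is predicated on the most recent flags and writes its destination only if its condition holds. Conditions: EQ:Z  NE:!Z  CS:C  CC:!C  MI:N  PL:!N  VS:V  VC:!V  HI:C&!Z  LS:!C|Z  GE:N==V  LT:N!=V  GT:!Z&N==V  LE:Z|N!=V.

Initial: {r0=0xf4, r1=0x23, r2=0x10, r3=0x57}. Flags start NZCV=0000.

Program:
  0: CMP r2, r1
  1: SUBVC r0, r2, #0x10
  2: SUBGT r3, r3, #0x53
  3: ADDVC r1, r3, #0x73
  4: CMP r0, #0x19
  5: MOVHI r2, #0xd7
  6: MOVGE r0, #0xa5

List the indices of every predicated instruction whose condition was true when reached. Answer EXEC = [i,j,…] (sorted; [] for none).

EXEC = [1,3]

0: ✓ CMP  NZCV=1000
1: ✓ SUBVC  r0←0x00
2: · SUBGT
3: ✓ ADDVC  r1←0xca
4: ✓ CMP  NZCV=1000
5: · MOVHI
6: · MOVGE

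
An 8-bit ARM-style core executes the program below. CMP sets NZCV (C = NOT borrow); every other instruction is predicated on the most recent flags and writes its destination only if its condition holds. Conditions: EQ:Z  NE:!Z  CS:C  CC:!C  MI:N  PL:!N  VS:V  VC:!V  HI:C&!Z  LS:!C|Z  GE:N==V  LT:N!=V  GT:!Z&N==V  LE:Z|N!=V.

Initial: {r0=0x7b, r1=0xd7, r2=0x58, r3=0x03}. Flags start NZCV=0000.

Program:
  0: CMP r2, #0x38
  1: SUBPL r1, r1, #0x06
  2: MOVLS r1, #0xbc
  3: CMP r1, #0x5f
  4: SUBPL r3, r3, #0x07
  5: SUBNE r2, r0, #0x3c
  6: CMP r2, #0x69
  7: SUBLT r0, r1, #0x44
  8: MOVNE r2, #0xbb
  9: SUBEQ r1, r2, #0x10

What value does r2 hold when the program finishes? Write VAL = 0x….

VAL = 0xbb

[0] flags=0010 → (cmp)
[1] flags=0010 PL?T → r1=0xd1
[2] flags=0010 LS?F → skip
[3] flags=0011 → (cmp)
[4] flags=0011 PL?T → r3=0xfc
[5] flags=0011 NE?T → r2=0x3f
[6] flags=1000 → (cmp)
[7] flags=1000 LT?T → r0=0x8d
[8] flags=1000 NE?T → r2=0xbb
[9] flags=1000 EQ?F → skip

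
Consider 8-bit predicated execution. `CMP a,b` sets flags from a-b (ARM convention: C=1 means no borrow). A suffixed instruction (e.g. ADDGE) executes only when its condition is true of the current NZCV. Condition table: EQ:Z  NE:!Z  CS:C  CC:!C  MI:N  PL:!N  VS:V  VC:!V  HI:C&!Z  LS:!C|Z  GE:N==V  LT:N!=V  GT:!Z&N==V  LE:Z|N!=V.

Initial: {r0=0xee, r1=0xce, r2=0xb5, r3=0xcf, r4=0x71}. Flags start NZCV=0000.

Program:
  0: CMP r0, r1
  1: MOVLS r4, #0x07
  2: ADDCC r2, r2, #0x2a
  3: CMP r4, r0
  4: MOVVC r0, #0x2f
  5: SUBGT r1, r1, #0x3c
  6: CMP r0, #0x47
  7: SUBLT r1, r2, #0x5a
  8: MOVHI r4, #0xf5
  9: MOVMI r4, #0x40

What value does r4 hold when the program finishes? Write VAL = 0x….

0: ✓ CMP  NZCV=0010
1: · MOVLS
2: · ADDCC
3: ✓ CMP  NZCV=1001
4: · MOVVC
5: ✓ SUBGT  r1←0x92
6: ✓ CMP  NZCV=1010
7: ✓ SUBLT  r1←0x5b
8: ✓ MOVHI  r4←0xf5
9: ✓ MOVMI  r4←0x40

VAL = 0x40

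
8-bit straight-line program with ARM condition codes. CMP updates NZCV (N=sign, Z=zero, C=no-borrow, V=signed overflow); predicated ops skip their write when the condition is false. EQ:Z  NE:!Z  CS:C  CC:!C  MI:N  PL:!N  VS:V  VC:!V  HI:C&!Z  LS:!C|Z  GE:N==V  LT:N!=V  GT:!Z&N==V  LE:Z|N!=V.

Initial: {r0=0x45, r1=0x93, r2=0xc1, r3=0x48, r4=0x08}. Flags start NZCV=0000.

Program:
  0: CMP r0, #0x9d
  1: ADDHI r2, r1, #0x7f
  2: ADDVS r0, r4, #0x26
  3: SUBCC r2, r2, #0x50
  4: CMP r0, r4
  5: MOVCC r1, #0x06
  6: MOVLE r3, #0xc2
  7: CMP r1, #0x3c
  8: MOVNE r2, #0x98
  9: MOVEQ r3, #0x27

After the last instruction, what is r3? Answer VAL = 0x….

VAL = 0x48

0: ✓ CMP  NZCV=1001
1: · ADDHI
2: ✓ ADDVS  r0←0x2e
3: ✓ SUBCC  r2←0x71
4: ✓ CMP  NZCV=0010
5: · MOVCC
6: · MOVLE
7: ✓ CMP  NZCV=0011
8: ✓ MOVNE  r2←0x98
9: · MOVEQ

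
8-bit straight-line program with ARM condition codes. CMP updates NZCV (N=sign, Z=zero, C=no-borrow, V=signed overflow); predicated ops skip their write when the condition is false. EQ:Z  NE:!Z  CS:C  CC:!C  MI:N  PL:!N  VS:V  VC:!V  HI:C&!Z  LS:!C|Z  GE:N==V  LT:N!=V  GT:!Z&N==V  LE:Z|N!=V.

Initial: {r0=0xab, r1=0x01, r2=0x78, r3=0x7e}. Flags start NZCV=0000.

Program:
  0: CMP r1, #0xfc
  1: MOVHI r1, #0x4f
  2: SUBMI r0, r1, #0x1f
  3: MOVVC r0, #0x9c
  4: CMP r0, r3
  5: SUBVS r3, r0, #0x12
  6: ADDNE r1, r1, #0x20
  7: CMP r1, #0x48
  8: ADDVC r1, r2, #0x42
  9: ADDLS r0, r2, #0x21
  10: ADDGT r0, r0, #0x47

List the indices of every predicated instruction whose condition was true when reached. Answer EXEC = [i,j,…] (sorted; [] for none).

[0] flags=0000 → (cmp)
[1] flags=0000 HI?F → skip
[2] flags=0000 MI?F → skip
[3] flags=0000 VC?T → r0=0x9c
[4] flags=0011 → (cmp)
[5] flags=0011 VS?T → r3=0x8a
[6] flags=0011 NE?T → r1=0x21
[7] flags=1000 → (cmp)
[8] flags=1000 VC?T → r1=0xba
[9] flags=1000 LS?T → r0=0x99
[10] flags=1000 GT?F → skip

EXEC = [3,5,6,8,9]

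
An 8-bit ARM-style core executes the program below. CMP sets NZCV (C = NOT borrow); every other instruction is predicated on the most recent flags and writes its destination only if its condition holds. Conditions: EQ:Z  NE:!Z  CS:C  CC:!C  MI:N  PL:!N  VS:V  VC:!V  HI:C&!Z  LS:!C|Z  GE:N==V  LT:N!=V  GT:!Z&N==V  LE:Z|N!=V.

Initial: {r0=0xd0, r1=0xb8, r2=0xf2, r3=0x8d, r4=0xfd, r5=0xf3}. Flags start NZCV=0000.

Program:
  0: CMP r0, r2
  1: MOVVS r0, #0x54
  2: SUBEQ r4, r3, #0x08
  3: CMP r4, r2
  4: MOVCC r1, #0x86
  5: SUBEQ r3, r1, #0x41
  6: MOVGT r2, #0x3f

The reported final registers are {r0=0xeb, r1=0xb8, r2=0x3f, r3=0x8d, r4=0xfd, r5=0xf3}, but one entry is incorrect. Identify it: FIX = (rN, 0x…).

FIX = (r0, 0xd0)

0: ✓ CMP  NZCV=1000
1: · MOVVS
2: · SUBEQ
3: ✓ CMP  NZCV=0010
4: · MOVCC
5: · SUBEQ
6: ✓ MOVGT  r2←0x3f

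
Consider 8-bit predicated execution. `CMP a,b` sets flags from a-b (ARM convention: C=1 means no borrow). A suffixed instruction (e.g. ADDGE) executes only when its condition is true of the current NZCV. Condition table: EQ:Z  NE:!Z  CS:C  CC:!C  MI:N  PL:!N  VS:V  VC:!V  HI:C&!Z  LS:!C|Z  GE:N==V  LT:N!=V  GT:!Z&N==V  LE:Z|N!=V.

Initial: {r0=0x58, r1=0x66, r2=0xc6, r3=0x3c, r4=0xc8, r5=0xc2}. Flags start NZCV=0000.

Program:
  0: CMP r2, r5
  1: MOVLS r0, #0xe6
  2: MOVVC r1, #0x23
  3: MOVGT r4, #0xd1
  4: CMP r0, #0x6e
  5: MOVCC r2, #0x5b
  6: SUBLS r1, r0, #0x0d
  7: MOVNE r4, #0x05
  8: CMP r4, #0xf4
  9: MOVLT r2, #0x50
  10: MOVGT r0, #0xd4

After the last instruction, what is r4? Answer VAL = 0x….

VAL = 0x05

0: ✓ CMP  NZCV=0010
1: · MOVLS
2: ✓ MOVVC  r1←0x23
3: ✓ MOVGT  r4←0xd1
4: ✓ CMP  NZCV=1000
5: ✓ MOVCC  r2←0x5b
6: ✓ SUBLS  r1←0x4b
7: ✓ MOVNE  r4←0x05
8: ✓ CMP  NZCV=0000
9: · MOVLT
10: ✓ MOVGT  r0←0xd4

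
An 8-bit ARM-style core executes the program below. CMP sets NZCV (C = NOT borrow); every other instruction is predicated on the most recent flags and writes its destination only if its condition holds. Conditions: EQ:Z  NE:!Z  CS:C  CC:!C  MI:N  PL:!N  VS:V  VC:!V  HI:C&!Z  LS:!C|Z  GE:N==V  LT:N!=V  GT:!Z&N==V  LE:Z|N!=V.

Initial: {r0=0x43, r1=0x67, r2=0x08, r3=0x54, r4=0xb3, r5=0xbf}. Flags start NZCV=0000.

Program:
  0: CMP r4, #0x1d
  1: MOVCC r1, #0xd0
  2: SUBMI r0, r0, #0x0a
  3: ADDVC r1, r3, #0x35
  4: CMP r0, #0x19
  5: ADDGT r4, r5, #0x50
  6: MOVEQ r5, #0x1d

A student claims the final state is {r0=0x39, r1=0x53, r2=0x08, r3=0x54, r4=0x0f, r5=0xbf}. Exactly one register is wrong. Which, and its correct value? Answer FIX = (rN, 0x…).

[0] flags=1010 → (cmp)
[1] flags=1010 CC?F → skip
[2] flags=1010 MI?T → r0=0x39
[3] flags=1010 VC?T → r1=0x89
[4] flags=0010 → (cmp)
[5] flags=0010 GT?T → r4=0x0f
[6] flags=0010 EQ?F → skip

FIX = (r1, 0x89)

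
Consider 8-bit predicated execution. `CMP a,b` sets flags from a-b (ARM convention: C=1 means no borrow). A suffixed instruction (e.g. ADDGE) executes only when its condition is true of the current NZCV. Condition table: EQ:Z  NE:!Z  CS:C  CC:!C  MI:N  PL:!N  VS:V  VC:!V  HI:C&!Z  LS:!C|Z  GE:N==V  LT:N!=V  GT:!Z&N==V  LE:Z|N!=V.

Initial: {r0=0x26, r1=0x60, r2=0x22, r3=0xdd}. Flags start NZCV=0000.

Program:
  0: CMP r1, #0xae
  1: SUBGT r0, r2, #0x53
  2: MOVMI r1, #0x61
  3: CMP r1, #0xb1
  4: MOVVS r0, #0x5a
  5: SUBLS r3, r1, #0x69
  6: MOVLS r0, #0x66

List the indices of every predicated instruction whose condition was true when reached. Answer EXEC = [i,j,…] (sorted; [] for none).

[0] flags=1001 → (cmp)
[1] flags=1001 GT?T → r0=0xcf
[2] flags=1001 MI?T → r1=0x61
[3] flags=1001 → (cmp)
[4] flags=1001 VS?T → r0=0x5a
[5] flags=1001 LS?T → r3=0xf8
[6] flags=1001 LS?T → r0=0x66

EXEC = [1,2,4,5,6]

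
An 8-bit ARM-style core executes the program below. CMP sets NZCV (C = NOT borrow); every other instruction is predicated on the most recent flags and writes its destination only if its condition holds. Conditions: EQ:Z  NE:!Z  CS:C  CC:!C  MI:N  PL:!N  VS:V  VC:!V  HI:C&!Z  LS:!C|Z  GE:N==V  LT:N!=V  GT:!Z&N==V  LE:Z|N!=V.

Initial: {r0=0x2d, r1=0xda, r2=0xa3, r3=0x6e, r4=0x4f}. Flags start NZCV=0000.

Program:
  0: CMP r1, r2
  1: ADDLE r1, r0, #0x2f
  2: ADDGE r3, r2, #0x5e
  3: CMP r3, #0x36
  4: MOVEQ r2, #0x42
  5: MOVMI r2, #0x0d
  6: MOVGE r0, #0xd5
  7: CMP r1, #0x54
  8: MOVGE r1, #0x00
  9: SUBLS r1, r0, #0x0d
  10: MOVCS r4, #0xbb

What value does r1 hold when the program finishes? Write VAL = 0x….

VAL = 0xda

0: ✓ CMP  NZCV=0010
1: · ADDLE
2: ✓ ADDGE  r3←0x01
3: ✓ CMP  NZCV=1000
4: · MOVEQ
5: ✓ MOVMI  r2←0x0d
6: · MOVGE
7: ✓ CMP  NZCV=1010
8: · MOVGE
9: · SUBLS
10: ✓ MOVCS  r4←0xbb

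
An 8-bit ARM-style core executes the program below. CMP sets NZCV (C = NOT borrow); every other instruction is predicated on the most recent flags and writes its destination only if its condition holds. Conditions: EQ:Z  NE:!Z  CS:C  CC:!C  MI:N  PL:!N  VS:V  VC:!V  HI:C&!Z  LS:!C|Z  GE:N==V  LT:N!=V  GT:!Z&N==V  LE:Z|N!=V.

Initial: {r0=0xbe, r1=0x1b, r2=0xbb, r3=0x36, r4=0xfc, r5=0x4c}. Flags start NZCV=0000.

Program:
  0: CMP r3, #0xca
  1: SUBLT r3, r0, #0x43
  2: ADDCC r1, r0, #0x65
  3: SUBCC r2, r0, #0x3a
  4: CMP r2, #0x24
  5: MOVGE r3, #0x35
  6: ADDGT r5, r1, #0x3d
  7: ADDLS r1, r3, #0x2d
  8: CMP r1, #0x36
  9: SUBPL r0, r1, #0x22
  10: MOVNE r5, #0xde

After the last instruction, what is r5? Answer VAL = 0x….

VAL = 0xde

[0] flags=0000 → (cmp)
[1] flags=0000 LT?F → skip
[2] flags=0000 CC?T → r1=0x23
[3] flags=0000 CC?T → r2=0x84
[4] flags=0011 → (cmp)
[5] flags=0011 GE?F → skip
[6] flags=0011 GT?F → skip
[7] flags=0011 LS?F → skip
[8] flags=1000 → (cmp)
[9] flags=1000 PL?F → skip
[10] flags=1000 NE?T → r5=0xde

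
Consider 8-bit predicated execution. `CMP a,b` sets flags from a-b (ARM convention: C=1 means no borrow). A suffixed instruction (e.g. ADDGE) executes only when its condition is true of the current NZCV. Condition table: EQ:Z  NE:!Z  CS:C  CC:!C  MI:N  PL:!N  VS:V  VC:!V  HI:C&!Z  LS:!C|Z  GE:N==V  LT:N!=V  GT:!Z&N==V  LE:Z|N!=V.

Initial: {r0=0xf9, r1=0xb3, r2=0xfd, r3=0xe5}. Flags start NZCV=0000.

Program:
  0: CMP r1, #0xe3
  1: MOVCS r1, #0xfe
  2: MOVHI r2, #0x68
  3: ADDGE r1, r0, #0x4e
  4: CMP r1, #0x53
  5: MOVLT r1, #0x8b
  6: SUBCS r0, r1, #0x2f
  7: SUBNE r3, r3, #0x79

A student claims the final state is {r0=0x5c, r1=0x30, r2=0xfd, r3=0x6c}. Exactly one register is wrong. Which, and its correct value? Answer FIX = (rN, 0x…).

0: ✓ CMP  NZCV=1000
1: · MOVCS
2: · MOVHI
3: · ADDGE
4: ✓ CMP  NZCV=0011
5: ✓ MOVLT  r1←0x8b
6: ✓ SUBCS  r0←0x5c
7: ✓ SUBNE  r3←0x6c

FIX = (r1, 0x8b)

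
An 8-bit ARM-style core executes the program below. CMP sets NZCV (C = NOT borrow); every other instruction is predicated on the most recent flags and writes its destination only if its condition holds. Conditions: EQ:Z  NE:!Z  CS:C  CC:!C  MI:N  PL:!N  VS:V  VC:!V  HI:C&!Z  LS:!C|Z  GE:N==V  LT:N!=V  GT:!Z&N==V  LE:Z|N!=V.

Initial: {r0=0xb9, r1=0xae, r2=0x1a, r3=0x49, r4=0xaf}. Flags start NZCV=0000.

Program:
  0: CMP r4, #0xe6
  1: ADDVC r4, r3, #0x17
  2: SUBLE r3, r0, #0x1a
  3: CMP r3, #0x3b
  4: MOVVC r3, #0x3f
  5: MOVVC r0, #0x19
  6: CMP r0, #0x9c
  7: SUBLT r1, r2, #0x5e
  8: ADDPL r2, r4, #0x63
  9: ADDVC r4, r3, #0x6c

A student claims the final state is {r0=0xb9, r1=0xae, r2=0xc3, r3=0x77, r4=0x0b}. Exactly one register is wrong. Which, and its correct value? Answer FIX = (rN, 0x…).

0: ✓ CMP  NZCV=1000
1: ✓ ADDVC  r4←0x60
2: ✓ SUBLE  r3←0x9f
3: ✓ CMP  NZCV=0011
4: · MOVVC
5: · MOVVC
6: ✓ CMP  NZCV=0010
7: · SUBLT
8: ✓ ADDPL  r2←0xc3
9: ✓ ADDVC  r4←0x0b

FIX = (r3, 0x9f)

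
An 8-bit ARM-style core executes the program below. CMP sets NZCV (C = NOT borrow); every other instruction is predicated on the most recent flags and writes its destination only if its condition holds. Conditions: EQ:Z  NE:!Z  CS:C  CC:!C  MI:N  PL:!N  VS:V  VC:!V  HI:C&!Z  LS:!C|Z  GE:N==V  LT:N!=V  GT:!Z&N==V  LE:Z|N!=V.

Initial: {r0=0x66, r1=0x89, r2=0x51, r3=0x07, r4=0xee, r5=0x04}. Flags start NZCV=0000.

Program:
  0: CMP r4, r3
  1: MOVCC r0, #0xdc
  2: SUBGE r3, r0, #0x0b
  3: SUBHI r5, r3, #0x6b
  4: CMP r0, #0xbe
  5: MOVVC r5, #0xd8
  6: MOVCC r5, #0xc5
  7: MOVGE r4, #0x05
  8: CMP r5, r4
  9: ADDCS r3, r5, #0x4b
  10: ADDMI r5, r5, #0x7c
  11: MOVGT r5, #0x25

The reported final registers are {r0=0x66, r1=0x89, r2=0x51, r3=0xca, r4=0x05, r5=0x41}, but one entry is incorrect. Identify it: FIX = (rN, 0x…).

FIX = (r3, 0x10)

0: ✓ CMP  NZCV=1010
1: · MOVCC
2: · SUBGE
3: ✓ SUBHI  r5←0x9c
4: ✓ CMP  NZCV=1001
5: · MOVVC
6: ✓ MOVCC  r5←0xc5
7: ✓ MOVGE  r4←0x05
8: ✓ CMP  NZCV=1010
9: ✓ ADDCS  r3←0x10
10: ✓ ADDMI  r5←0x41
11: · MOVGT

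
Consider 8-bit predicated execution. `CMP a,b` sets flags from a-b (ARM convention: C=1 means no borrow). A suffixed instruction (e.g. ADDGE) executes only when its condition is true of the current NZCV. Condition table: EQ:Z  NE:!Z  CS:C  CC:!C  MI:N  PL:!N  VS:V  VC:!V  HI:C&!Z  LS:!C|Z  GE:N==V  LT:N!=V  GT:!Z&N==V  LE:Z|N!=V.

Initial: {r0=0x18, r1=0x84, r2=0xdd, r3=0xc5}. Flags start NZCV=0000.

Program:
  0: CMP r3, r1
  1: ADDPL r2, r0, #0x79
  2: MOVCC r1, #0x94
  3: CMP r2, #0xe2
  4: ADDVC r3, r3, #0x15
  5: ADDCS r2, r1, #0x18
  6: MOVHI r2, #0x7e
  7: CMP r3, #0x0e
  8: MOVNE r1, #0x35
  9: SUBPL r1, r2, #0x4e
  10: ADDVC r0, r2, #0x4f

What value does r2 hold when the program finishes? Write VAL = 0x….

[0] flags=0010 → (cmp)
[1] flags=0010 PL?T → r2=0x91
[2] flags=0010 CC?F → skip
[3] flags=1000 → (cmp)
[4] flags=1000 VC?T → r3=0xda
[5] flags=1000 CS?F → skip
[6] flags=1000 HI?F → skip
[7] flags=1010 → (cmp)
[8] flags=1010 NE?T → r1=0x35
[9] flags=1010 PL?F → skip
[10] flags=1010 VC?T → r0=0xe0

VAL = 0x91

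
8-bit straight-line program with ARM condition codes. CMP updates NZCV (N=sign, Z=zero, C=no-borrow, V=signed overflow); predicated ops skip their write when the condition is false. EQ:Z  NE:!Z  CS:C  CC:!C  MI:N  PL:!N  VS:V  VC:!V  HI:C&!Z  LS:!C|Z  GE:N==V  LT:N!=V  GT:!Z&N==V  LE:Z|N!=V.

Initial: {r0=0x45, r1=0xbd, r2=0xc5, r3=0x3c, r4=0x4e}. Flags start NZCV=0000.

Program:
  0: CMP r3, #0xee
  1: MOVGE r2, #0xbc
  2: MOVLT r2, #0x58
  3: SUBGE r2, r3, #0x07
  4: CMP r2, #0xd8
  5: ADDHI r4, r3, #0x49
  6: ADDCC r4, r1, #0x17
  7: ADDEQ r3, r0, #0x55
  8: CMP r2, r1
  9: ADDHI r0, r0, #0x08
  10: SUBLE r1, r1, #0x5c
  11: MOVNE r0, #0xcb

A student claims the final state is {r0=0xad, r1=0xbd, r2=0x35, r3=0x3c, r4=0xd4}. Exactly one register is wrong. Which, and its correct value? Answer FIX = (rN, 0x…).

[0] flags=0000 → (cmp)
[1] flags=0000 GE?T → r2=0xbc
[2] flags=0000 LT?F → skip
[3] flags=0000 GE?T → r2=0x35
[4] flags=0000 → (cmp)
[5] flags=0000 HI?F → skip
[6] flags=0000 CC?T → r4=0xd4
[7] flags=0000 EQ?F → skip
[8] flags=0000 → (cmp)
[9] flags=0000 HI?F → skip
[10] flags=0000 LE?F → skip
[11] flags=0000 NE?T → r0=0xcb

FIX = (r0, 0xcb)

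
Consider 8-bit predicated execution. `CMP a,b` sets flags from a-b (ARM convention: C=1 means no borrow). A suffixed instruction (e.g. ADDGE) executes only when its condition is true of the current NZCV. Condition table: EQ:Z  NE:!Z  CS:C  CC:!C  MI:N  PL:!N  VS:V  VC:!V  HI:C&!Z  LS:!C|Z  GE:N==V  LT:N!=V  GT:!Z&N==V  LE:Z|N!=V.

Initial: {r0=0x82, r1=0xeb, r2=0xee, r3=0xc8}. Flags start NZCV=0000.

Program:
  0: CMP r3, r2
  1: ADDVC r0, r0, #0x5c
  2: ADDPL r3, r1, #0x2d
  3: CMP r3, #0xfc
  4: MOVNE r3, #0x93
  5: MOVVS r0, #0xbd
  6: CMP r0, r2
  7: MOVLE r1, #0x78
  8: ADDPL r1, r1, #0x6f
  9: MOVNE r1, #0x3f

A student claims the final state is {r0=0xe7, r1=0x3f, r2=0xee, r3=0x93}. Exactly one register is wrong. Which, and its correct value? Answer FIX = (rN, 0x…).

0: ✓ CMP  NZCV=1000
1: ✓ ADDVC  r0←0xde
2: · ADDPL
3: ✓ CMP  NZCV=1000
4: ✓ MOVNE  r3←0x93
5: · MOVVS
6: ✓ CMP  NZCV=1000
7: ✓ MOVLE  r1←0x78
8: · ADDPL
9: ✓ MOVNE  r1←0x3f

FIX = (r0, 0xde)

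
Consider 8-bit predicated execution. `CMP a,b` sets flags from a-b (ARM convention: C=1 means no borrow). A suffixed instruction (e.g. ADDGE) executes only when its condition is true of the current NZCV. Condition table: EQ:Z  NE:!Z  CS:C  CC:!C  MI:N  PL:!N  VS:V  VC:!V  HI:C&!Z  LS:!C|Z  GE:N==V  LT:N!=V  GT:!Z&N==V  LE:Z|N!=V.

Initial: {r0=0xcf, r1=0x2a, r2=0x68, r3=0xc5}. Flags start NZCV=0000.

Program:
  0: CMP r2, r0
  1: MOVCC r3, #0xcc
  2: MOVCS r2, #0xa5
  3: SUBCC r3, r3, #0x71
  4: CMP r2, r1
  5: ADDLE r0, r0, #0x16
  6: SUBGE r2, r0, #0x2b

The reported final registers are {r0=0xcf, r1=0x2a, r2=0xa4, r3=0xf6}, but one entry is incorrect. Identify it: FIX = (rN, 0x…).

[0] flags=1001 → (cmp)
[1] flags=1001 CC?T → r3=0xcc
[2] flags=1001 CS?F → skip
[3] flags=1001 CC?T → r3=0x5b
[4] flags=0010 → (cmp)
[5] flags=0010 LE?F → skip
[6] flags=0010 GE?T → r2=0xa4

FIX = (r3, 0x5b)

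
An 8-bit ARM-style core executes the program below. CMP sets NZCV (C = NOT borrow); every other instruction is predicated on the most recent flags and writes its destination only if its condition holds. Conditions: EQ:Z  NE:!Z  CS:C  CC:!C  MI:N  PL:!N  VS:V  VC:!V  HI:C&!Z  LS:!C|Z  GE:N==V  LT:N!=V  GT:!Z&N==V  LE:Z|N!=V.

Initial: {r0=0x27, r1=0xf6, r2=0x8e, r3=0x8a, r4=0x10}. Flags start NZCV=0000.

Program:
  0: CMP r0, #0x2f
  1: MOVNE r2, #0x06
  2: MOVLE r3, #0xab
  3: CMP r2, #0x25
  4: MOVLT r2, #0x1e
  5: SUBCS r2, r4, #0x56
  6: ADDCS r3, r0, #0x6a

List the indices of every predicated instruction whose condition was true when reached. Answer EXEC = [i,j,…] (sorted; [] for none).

EXEC = [1,2,4]

[0] flags=1000 → (cmp)
[1] flags=1000 NE?T → r2=0x06
[2] flags=1000 LE?T → r3=0xab
[3] flags=1000 → (cmp)
[4] flags=1000 LT?T → r2=0x1e
[5] flags=1000 CS?F → skip
[6] flags=1000 CS?F → skip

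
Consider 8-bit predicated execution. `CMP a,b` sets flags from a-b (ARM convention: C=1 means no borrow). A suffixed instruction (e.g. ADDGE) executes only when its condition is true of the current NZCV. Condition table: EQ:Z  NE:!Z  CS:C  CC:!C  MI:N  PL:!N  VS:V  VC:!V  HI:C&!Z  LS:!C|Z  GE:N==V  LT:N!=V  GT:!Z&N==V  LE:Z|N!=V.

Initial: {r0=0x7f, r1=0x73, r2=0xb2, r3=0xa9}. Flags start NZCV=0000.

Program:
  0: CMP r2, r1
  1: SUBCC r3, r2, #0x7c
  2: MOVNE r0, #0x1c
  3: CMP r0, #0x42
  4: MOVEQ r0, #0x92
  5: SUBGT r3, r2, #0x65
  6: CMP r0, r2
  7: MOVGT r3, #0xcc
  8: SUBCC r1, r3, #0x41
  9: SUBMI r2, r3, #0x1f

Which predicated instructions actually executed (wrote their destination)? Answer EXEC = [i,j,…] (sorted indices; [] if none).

0: ✓ CMP  NZCV=0011
1: · SUBCC
2: ✓ MOVNE  r0←0x1c
3: ✓ CMP  NZCV=1000
4: · MOVEQ
5: · SUBGT
6: ✓ CMP  NZCV=0000
7: ✓ MOVGT  r3←0xcc
8: ✓ SUBCC  r1←0x8b
9: · SUBMI

EXEC = [2,7,8]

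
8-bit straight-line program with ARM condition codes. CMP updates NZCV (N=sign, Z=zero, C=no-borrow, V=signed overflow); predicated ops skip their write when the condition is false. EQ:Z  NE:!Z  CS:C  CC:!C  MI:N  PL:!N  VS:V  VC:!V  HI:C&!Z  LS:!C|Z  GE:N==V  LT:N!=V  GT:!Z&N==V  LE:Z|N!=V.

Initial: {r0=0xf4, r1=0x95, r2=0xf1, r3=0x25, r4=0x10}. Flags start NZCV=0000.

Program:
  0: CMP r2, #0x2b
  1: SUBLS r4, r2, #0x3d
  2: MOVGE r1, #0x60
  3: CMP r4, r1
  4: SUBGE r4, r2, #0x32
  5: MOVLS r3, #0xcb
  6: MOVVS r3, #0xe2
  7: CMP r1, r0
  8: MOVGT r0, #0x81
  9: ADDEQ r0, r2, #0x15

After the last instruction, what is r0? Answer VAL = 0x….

VAL = 0xf4

[0] flags=1010 → (cmp)
[1] flags=1010 LS?F → skip
[2] flags=1010 GE?F → skip
[3] flags=0000 → (cmp)
[4] flags=0000 GE?T → r4=0xbf
[5] flags=0000 LS?T → r3=0xcb
[6] flags=0000 VS?F → skip
[7] flags=1000 → (cmp)
[8] flags=1000 GT?F → skip
[9] flags=1000 EQ?F → skip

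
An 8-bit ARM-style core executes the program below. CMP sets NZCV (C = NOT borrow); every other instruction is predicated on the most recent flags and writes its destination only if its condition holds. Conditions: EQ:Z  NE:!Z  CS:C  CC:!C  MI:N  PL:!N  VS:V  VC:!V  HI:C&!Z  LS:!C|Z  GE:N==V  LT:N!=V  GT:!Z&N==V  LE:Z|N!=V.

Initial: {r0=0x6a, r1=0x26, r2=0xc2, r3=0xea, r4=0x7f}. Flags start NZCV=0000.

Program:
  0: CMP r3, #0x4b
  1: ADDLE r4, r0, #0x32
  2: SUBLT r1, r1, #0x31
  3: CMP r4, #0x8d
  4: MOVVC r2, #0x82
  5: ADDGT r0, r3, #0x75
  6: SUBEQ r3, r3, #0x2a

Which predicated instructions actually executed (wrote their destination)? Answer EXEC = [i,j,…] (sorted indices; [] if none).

EXEC = [1,2,4,5]

0: ✓ CMP  NZCV=1010
1: ✓ ADDLE  r4←0x9c
2: ✓ SUBLT  r1←0xf5
3: ✓ CMP  NZCV=0010
4: ✓ MOVVC  r2←0x82
5: ✓ ADDGT  r0←0x5f
6: · SUBEQ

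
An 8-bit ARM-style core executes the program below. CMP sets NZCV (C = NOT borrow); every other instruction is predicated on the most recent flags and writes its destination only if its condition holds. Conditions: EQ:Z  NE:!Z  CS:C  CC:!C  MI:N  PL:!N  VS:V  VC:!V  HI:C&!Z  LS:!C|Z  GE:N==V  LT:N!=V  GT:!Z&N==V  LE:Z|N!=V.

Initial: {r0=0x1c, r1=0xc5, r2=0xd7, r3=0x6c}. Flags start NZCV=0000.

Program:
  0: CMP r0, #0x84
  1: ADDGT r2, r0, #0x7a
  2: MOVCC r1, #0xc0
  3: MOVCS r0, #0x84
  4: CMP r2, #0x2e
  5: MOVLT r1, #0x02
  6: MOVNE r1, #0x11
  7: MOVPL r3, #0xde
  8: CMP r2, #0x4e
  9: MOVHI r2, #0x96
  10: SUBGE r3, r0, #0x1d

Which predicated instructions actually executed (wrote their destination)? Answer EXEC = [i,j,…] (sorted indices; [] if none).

EXEC = [1,2,5,6,7,9]

0: ✓ CMP  NZCV=1001
1: ✓ ADDGT  r2←0x96
2: ✓ MOVCC  r1←0xc0
3: · MOVCS
4: ✓ CMP  NZCV=0011
5: ✓ MOVLT  r1←0x02
6: ✓ MOVNE  r1←0x11
7: ✓ MOVPL  r3←0xde
8: ✓ CMP  NZCV=0011
9: ✓ MOVHI  r2←0x96
10: · SUBGE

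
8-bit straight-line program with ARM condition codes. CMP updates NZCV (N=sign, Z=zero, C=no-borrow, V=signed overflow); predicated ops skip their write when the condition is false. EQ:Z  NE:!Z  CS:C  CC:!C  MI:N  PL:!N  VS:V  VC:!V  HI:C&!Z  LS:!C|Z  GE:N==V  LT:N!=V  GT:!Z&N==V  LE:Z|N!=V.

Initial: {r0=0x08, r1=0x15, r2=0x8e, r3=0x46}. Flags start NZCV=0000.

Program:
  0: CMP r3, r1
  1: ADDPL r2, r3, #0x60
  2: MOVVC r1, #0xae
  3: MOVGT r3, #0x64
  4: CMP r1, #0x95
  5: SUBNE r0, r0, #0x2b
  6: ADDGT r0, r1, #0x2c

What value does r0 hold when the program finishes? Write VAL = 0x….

0: ✓ CMP  NZCV=0010
1: ✓ ADDPL  r2←0xa6
2: ✓ MOVVC  r1←0xae
3: ✓ MOVGT  r3←0x64
4: ✓ CMP  NZCV=0010
5: ✓ SUBNE  r0←0xdd
6: ✓ ADDGT  r0←0xda

VAL = 0xda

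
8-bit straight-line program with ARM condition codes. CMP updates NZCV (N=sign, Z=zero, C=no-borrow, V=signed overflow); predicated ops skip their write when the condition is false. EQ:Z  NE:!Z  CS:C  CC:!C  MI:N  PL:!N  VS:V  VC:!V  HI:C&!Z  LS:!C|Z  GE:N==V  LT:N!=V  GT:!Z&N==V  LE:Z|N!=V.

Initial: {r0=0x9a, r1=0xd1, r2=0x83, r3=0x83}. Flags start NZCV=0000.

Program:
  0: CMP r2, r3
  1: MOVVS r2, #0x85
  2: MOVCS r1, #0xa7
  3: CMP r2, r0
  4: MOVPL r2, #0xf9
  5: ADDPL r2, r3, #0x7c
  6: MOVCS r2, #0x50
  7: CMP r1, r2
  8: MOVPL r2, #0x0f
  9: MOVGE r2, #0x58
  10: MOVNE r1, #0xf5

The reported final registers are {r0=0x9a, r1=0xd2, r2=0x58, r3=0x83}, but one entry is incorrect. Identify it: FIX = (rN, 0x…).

FIX = (r1, 0xf5)

[0] flags=0110 → (cmp)
[1] flags=0110 VS?F → skip
[2] flags=0110 CS?T → r1=0xa7
[3] flags=1000 → (cmp)
[4] flags=1000 PL?F → skip
[5] flags=1000 PL?F → skip
[6] flags=1000 CS?F → skip
[7] flags=0010 → (cmp)
[8] flags=0010 PL?T → r2=0x0f
[9] flags=0010 GE?T → r2=0x58
[10] flags=0010 NE?T → r1=0xf5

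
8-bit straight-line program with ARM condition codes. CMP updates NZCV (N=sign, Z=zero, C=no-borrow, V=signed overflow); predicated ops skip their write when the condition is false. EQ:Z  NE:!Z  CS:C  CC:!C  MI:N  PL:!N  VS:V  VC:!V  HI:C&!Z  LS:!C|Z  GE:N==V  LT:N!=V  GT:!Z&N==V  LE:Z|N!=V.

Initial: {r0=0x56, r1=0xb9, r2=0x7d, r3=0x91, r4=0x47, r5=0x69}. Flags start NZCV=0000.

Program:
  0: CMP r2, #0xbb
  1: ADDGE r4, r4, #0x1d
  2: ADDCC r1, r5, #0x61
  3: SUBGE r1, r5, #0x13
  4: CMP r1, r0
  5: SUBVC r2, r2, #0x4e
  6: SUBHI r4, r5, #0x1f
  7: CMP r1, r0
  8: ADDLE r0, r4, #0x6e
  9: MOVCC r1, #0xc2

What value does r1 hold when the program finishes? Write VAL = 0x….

0: ✓ CMP  NZCV=1001
1: ✓ ADDGE  r4←0x64
2: ✓ ADDCC  r1←0xca
3: ✓ SUBGE  r1←0x56
4: ✓ CMP  NZCV=0110
5: ✓ SUBVC  r2←0x2f
6: · SUBHI
7: ✓ CMP  NZCV=0110
8: ✓ ADDLE  r0←0xd2
9: · MOVCC

VAL = 0x56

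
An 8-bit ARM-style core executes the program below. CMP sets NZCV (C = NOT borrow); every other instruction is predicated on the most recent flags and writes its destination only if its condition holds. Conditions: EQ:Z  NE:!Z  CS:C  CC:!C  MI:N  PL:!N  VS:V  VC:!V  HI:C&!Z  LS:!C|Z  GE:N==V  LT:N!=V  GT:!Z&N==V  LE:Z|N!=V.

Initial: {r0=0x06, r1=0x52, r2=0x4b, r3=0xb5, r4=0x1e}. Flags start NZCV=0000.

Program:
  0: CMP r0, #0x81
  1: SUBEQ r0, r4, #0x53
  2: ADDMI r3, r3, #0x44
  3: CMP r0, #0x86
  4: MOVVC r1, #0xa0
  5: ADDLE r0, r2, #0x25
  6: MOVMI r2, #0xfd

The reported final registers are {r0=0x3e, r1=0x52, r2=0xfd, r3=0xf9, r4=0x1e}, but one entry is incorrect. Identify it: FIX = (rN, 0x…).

[0] flags=1001 → (cmp)
[1] flags=1001 EQ?F → skip
[2] flags=1001 MI?T → r3=0xf9
[3] flags=1001 → (cmp)
[4] flags=1001 VC?F → skip
[5] flags=1001 LE?F → skip
[6] flags=1001 MI?T → r2=0xfd

FIX = (r0, 0x06)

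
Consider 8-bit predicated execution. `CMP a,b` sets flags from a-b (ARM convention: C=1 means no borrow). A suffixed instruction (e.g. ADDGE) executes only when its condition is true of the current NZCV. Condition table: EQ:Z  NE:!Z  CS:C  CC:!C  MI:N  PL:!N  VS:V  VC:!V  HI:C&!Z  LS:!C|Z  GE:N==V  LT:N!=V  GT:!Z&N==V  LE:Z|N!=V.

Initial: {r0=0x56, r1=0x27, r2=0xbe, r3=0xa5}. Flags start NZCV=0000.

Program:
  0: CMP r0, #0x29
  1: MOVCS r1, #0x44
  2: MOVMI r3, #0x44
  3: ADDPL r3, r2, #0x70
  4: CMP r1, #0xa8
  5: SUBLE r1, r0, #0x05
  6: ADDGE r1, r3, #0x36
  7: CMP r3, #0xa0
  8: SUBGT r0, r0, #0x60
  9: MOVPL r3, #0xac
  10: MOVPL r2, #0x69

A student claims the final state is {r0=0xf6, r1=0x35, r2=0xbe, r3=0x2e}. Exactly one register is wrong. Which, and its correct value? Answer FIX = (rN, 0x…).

0: ✓ CMP  NZCV=0010
1: ✓ MOVCS  r1←0x44
2: · MOVMI
3: ✓ ADDPL  r3←0x2e
4: ✓ CMP  NZCV=1001
5: · SUBLE
6: ✓ ADDGE  r1←0x64
7: ✓ CMP  NZCV=1001
8: ✓ SUBGT  r0←0xf6
9: · MOVPL
10: · MOVPL

FIX = (r1, 0x64)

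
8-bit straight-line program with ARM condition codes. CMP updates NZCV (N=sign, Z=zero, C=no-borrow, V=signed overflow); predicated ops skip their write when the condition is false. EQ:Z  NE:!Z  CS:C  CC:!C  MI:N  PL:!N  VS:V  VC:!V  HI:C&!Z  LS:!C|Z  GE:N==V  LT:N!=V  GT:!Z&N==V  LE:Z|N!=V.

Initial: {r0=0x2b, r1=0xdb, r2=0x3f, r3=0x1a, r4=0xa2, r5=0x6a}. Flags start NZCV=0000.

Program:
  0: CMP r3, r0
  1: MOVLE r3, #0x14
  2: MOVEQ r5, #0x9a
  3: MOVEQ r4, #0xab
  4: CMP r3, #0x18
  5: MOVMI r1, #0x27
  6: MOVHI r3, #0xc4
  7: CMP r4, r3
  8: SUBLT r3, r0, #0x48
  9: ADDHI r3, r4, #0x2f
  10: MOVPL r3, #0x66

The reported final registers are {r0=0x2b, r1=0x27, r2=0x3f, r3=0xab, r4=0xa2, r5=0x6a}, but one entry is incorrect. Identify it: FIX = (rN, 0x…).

FIX = (r3, 0xd1)

0: ✓ CMP  NZCV=1000
1: ✓ MOVLE  r3←0x14
2: · MOVEQ
3: · MOVEQ
4: ✓ CMP  NZCV=1000
5: ✓ MOVMI  r1←0x27
6: · MOVHI
7: ✓ CMP  NZCV=1010
8: ✓ SUBLT  r3←0xe3
9: ✓ ADDHI  r3←0xd1
10: · MOVPL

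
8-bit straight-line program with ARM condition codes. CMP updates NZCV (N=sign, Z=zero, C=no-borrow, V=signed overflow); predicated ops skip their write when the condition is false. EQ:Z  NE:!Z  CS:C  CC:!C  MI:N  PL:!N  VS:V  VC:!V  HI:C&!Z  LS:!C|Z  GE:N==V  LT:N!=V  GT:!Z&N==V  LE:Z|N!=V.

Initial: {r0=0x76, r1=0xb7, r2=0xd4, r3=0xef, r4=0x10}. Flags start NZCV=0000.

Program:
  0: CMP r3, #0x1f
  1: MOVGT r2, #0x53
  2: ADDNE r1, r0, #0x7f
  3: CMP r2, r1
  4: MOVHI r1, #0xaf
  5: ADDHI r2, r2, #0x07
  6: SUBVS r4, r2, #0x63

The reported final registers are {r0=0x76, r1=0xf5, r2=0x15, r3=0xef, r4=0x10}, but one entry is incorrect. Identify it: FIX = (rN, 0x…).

0: ✓ CMP  NZCV=1010
1: · MOVGT
2: ✓ ADDNE  r1←0xf5
3: ✓ CMP  NZCV=1000
4: · MOVHI
5: · ADDHI
6: · SUBVS

FIX = (r2, 0xd4)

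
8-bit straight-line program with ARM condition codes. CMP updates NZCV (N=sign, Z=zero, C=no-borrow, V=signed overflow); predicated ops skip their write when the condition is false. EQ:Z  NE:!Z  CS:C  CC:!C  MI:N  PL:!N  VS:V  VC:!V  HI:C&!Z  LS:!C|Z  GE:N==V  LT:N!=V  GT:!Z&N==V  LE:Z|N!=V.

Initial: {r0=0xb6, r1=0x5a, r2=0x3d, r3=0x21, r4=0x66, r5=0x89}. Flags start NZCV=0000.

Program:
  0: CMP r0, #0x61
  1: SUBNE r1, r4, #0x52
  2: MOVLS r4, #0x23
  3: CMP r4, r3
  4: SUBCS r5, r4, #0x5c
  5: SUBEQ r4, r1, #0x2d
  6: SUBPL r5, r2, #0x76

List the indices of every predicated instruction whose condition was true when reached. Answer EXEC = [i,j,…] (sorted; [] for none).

EXEC = [1,4,6]

[0] flags=0011 → (cmp)
[1] flags=0011 NE?T → r1=0x14
[2] flags=0011 LS?F → skip
[3] flags=0010 → (cmp)
[4] flags=0010 CS?T → r5=0x0a
[5] flags=0010 EQ?F → skip
[6] flags=0010 PL?T → r5=0xc7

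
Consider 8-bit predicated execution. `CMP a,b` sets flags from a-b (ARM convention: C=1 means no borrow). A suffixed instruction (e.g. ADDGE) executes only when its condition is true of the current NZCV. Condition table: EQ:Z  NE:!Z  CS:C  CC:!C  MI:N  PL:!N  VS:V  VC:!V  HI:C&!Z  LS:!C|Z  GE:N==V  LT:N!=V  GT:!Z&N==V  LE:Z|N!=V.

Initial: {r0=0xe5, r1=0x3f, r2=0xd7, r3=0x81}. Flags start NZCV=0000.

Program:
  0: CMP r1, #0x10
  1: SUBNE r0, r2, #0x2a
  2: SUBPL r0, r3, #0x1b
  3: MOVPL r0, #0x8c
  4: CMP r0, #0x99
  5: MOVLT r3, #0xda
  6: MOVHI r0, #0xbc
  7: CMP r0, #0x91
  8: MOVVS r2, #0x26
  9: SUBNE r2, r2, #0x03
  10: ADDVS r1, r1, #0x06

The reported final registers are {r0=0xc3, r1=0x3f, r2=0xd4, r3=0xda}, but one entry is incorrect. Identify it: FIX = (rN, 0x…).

0: ✓ CMP  NZCV=0010
1: ✓ SUBNE  r0←0xad
2: ✓ SUBPL  r0←0x66
3: ✓ MOVPL  r0←0x8c
4: ✓ CMP  NZCV=1000
5: ✓ MOVLT  r3←0xda
6: · MOVHI
7: ✓ CMP  NZCV=1000
8: · MOVVS
9: ✓ SUBNE  r2←0xd4
10: · ADDVS

FIX = (r0, 0x8c)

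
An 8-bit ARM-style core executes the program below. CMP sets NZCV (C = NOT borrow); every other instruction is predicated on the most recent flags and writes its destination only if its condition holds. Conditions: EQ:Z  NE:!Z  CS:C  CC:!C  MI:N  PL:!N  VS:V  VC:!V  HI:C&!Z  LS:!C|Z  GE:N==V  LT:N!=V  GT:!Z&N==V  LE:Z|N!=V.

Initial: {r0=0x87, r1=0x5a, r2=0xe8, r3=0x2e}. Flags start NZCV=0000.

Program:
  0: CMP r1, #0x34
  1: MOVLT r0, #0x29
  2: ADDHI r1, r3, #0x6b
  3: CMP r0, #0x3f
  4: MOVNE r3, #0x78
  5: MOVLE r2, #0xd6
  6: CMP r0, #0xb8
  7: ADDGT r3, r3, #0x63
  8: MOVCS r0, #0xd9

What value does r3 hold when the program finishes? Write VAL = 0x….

VAL = 0x78

[0] flags=0010 → (cmp)
[1] flags=0010 LT?F → skip
[2] flags=0010 HI?T → r1=0x99
[3] flags=0011 → (cmp)
[4] flags=0011 NE?T → r3=0x78
[5] flags=0011 LE?T → r2=0xd6
[6] flags=1000 → (cmp)
[7] flags=1000 GT?F → skip
[8] flags=1000 CS?F → skip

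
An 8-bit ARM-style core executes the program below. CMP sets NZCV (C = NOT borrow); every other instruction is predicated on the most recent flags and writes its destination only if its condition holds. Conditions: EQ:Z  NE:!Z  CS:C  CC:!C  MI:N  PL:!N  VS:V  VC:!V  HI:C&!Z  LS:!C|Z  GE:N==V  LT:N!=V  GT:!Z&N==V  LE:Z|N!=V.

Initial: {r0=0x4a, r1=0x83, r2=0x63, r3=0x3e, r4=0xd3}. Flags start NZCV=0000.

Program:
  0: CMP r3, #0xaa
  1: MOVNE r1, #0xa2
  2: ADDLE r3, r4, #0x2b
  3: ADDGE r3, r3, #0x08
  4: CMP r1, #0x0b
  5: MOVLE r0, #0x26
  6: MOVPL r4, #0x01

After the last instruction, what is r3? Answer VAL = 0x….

[0] flags=1001 → (cmp)
[1] flags=1001 NE?T → r1=0xa2
[2] flags=1001 LE?F → skip
[3] flags=1001 GE?T → r3=0x46
[4] flags=1010 → (cmp)
[5] flags=1010 LE?T → r0=0x26
[6] flags=1010 PL?F → skip

VAL = 0x46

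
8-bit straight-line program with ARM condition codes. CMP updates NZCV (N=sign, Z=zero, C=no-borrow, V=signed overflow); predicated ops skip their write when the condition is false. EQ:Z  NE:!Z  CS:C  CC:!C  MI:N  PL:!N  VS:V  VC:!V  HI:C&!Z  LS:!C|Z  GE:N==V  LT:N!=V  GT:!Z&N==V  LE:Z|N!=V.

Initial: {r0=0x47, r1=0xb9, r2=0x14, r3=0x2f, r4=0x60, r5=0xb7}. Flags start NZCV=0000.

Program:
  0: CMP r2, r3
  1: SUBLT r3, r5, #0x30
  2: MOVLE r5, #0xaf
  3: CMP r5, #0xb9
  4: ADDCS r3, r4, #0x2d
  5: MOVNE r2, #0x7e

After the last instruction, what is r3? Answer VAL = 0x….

[0] flags=1000 → (cmp)
[1] flags=1000 LT?T → r3=0x87
[2] flags=1000 LE?T → r5=0xaf
[3] flags=1000 → (cmp)
[4] flags=1000 CS?F → skip
[5] flags=1000 NE?T → r2=0x7e

VAL = 0x87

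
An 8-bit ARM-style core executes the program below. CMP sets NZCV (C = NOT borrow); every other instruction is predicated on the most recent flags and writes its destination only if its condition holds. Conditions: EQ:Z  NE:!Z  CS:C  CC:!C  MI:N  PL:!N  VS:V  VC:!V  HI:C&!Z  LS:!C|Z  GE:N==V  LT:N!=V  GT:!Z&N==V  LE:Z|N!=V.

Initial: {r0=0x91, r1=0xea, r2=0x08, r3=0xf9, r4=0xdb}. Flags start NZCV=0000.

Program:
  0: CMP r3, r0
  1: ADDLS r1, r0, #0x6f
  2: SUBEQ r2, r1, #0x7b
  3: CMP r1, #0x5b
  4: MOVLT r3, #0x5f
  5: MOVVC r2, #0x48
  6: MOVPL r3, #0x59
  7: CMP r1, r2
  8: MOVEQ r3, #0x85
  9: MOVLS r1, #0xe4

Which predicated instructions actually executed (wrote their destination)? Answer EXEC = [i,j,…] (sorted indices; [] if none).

EXEC = [4,5]

0: ✓ CMP  NZCV=0010
1: · ADDLS
2: · SUBEQ
3: ✓ CMP  NZCV=1010
4: ✓ MOVLT  r3←0x5f
5: ✓ MOVVC  r2←0x48
6: · MOVPL
7: ✓ CMP  NZCV=1010
8: · MOVEQ
9: · MOVLS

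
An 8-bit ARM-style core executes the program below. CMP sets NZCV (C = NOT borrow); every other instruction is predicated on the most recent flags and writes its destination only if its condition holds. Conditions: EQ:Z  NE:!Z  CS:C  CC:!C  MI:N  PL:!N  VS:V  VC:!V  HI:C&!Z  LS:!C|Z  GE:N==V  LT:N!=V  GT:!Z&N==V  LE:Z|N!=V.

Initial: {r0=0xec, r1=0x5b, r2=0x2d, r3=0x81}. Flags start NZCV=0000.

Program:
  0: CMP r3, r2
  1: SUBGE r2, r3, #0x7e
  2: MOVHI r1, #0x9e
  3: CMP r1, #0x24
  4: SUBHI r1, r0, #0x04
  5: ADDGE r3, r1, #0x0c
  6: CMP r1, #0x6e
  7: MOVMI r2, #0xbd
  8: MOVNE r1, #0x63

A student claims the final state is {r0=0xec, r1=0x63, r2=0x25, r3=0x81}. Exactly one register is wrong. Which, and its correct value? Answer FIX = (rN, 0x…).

0: ✓ CMP  NZCV=0011
1: · SUBGE
2: ✓ MOVHI  r1←0x9e
3: ✓ CMP  NZCV=0011
4: ✓ SUBHI  r1←0xe8
5: · ADDGE
6: ✓ CMP  NZCV=0011
7: · MOVMI
8: ✓ MOVNE  r1←0x63

FIX = (r2, 0x2d)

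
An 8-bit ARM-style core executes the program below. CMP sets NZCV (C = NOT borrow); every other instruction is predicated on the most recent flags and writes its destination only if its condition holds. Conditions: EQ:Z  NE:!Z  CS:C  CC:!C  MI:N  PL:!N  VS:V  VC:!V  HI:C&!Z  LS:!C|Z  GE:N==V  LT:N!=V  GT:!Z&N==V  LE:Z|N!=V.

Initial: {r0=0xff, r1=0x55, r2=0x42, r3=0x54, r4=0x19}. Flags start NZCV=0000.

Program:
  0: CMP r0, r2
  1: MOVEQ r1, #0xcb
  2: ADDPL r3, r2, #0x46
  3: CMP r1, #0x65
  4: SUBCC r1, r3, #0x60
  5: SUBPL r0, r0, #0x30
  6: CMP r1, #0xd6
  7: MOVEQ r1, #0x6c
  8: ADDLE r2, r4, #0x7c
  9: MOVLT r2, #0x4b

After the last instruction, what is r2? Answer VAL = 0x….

VAL = 0x42

[0] flags=1010 → (cmp)
[1] flags=1010 EQ?F → skip
[2] flags=1010 PL?F → skip
[3] flags=1000 → (cmp)
[4] flags=1000 CC?T → r1=0xf4
[5] flags=1000 PL?F → skip
[6] flags=0010 → (cmp)
[7] flags=0010 EQ?F → skip
[8] flags=0010 LE?F → skip
[9] flags=0010 LT?F → skip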